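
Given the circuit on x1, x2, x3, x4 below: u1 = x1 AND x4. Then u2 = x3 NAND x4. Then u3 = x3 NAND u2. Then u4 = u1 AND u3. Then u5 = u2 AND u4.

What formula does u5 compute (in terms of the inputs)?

u1 = x1 AND x4
u2 = x3 NAND x4
u3 = x3 NAND u2 = x3 NAND (x3 NAND x4)
u4 = u1 AND u3 = (x1 AND x4) AND (x3 NAND (x3 NAND x4))
u5 = u2 AND u4 = (x3 NAND x4) AND ((x1 AND x4) AND (x3 NAND (x3 NAND x4)))

(x3 NAND x4) AND ((x1 AND x4) AND (x3 NAND (x3 NAND x4)))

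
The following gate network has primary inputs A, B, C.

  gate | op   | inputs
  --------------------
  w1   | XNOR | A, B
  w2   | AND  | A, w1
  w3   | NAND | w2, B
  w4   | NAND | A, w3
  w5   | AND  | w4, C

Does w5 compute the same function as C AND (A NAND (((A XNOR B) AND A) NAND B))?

w1 = A XNOR B
w2 = A AND w1 = A AND (A XNOR B)
w3 = w2 NAND B = (A AND (A XNOR B)) NAND B
w4 = A NAND w3 = A NAND ((A AND (A XNOR B)) NAND B)
w5 = w4 AND C = (A NAND ((A AND (A XNOR B)) NAND B)) AND C
At A=0, B=0, C=0: circuit gives 0, formula gives 0.
At A=0, B=0, C=1: circuit gives 1, formula gives 1.
Agrees on all 8 inputs.

Yes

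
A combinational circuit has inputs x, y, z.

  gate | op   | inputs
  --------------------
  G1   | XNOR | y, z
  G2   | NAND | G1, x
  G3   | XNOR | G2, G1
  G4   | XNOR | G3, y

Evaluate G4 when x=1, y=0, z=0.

1

G1 = 0 XNOR 0 = 1
G2 = 1 NAND 1 = 0
G3 = 0 XNOR 1 = 0
G4 = 0 XNOR 0 = 1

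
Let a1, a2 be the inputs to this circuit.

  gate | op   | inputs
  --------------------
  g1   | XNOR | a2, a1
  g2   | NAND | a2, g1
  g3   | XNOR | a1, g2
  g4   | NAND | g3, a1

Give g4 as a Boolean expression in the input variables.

(a1 XNOR (a2 NAND (a2 XNOR a1))) NAND a1

g1 = a2 XNOR a1
g2 = a2 NAND g1 = a2 NAND (a2 XNOR a1)
g3 = a1 XNOR g2 = a1 XNOR (a2 NAND (a2 XNOR a1))
g4 = g3 NAND a1 = (a1 XNOR (a2 NAND (a2 XNOR a1))) NAND a1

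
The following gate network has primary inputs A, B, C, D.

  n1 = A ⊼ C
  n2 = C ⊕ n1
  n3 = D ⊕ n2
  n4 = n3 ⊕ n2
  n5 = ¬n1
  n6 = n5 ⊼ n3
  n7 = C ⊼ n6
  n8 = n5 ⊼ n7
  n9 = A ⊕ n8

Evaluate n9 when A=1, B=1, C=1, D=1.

n1 = 1 ⊼ 1 = 0
n2 = 1 ⊕ 0 = 1
n3 = 1 ⊕ 1 = 0
n5 = ¬0 = 1
n6 = 1 ⊼ 0 = 1
n7 = 1 ⊼ 1 = 0
n8 = 1 ⊼ 0 = 1
n9 = 1 ⊕ 1 = 0

0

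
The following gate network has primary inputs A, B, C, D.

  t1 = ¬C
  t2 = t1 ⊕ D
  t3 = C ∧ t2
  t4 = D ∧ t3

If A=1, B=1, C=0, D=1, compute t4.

0

t1 = ¬0 = 1
t2 = 1 ⊕ 1 = 0
t3 = 0 ∧ 0 = 0
t4 = 1 ∧ 0 = 0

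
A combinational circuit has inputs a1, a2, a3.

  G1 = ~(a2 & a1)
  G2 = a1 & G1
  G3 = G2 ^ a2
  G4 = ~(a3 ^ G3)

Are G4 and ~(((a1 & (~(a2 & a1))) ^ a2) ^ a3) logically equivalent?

G1 = ~(a2 & a1)
G2 = a1 & G1 = a1 & (~(a2 & a1))
G3 = G2 ^ a2 = (a1 & (~(a2 & a1))) ^ a2
G4 = ~(a3 ^ G3) = ~(a3 ^ ((a1 & (~(a2 & a1))) ^ a2))
At a1=0, a2=0, a3=1: circuit gives 0, formula gives 0.
At a1=0, a2=0, a3=0: circuit gives 1, formula gives 1.
Agrees on all 8 inputs.

Yes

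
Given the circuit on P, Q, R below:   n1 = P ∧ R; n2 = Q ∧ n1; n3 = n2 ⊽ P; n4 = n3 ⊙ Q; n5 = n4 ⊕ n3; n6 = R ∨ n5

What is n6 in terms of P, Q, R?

n1 = P ∧ R
n2 = Q ∧ n1 = Q ∧ (P ∧ R)
n3 = n2 ⊽ P = (Q ∧ (P ∧ R)) ⊽ P
n4 = n3 ⊙ Q = ((Q ∧ (P ∧ R)) ⊽ P) ⊙ Q
n5 = n4 ⊕ n3 = (((Q ∧ (P ∧ R)) ⊽ P) ⊙ Q) ⊕ ((Q ∧ (P ∧ R)) ⊽ P)
n6 = R ∨ n5 = R ∨ ((((Q ∧ (P ∧ R)) ⊽ P) ⊙ Q) ⊕ ((Q ∧ (P ∧ R)) ⊽ P))

R ∨ ((((Q ∧ (P ∧ R)) ⊽ P) ⊙ Q) ⊕ ((Q ∧ (P ∧ R)) ⊽ P))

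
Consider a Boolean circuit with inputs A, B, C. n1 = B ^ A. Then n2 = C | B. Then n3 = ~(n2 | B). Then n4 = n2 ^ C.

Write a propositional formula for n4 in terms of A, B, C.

n2 = C | B
n4 = n2 ^ C = (C | B) ^ C

(C | B) ^ C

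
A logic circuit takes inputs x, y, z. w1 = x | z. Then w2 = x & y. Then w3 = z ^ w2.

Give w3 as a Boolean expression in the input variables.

w2 = x & y
w3 = z ^ w2 = z ^ (x & y)

z ^ (x & y)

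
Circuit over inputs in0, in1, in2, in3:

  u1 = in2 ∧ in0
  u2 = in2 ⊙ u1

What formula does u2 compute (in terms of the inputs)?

u1 = in2 ∧ in0
u2 = in2 ⊙ u1 = in2 ⊙ (in2 ∧ in0)

in2 ⊙ (in2 ∧ in0)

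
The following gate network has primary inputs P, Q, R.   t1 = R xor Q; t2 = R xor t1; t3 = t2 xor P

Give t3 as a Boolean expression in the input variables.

(R xor (R xor Q)) xor P

t1 = R xor Q
t2 = R xor t1 = R xor (R xor Q)
t3 = t2 xor P = (R xor (R xor Q)) xor P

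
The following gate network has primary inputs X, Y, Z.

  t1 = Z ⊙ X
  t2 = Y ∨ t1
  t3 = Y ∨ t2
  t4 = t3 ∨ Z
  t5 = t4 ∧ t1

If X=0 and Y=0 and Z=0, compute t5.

t1 = 0 ⊙ 0 = 1
t2 = 0 ∨ 1 = 1
t3 = 0 ∨ 1 = 1
t4 = 1 ∨ 0 = 1
t5 = 1 ∧ 1 = 1

1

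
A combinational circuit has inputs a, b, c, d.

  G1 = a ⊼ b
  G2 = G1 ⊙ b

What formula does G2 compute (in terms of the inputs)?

(a ⊼ b) ⊙ b

G1 = a ⊼ b
G2 = G1 ⊙ b = (a ⊼ b) ⊙ b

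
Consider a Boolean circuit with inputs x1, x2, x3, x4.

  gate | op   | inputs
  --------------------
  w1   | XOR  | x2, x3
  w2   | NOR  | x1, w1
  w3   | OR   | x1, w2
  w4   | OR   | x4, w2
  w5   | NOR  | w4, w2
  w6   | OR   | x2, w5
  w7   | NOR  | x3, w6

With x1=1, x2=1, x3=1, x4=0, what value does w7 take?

0

w1 = 1 XOR 1 = 0
w2 = 1 NOR 0 = 0
w4 = 0 OR 0 = 0
w5 = 0 NOR 0 = 1
w6 = 1 OR 1 = 1
w7 = 1 NOR 1 = 0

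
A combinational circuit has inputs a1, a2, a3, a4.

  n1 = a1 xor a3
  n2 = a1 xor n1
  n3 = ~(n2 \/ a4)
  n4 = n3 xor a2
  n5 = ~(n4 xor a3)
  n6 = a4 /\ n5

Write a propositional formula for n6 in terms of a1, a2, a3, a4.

n1 = a1 xor a3
n2 = a1 xor n1 = a1 xor (a1 xor a3)
n3 = ~(n2 \/ a4) = ~((a1 xor (a1 xor a3)) \/ a4)
n4 = n3 xor a2 = (~((a1 xor (a1 xor a3)) \/ a4)) xor a2
n5 = ~(n4 xor a3) = ~(((~((a1 xor (a1 xor a3)) \/ a4)) xor a2) xor a3)
n6 = a4 /\ n5 = a4 /\ (~(((~((a1 xor (a1 xor a3)) \/ a4)) xor a2) xor a3))

a4 /\ (~(((~((a1 xor (a1 xor a3)) \/ a4)) xor a2) xor a3))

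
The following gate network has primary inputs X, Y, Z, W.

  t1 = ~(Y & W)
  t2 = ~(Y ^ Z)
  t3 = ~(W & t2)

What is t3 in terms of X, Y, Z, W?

~(W & (~(Y ^ Z)))

t2 = ~(Y ^ Z)
t3 = ~(W & t2) = ~(W & (~(Y ^ Z)))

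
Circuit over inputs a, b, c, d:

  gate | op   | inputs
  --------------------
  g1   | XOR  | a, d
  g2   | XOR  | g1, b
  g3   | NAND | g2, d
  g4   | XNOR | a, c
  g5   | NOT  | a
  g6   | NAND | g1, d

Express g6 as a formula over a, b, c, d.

(a XOR d) NAND d

g1 = a XOR d
g6 = g1 NAND d = (a XOR d) NAND d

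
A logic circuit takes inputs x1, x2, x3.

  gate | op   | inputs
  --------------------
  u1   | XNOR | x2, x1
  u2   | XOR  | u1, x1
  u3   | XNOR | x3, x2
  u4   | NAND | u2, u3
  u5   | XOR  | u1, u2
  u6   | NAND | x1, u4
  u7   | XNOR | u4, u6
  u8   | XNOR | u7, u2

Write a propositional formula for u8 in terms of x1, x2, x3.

u1 = x2 XNOR x1
u2 = u1 XOR x1 = (x2 XNOR x1) XOR x1
u3 = x3 XNOR x2
u4 = u2 NAND u3 = ((x2 XNOR x1) XOR x1) NAND (x3 XNOR x2)
u6 = x1 NAND u4 = x1 NAND (((x2 XNOR x1) XOR x1) NAND (x3 XNOR x2))
u7 = u4 XNOR u6 = (((x2 XNOR x1) XOR x1) NAND (x3 XNOR x2)) XNOR (x1 NAND (((x2 XNOR x1) XOR x1) NAND (x3 XNOR x2)))
u8 = u7 XNOR u2 = ((((x2 XNOR x1) XOR x1) NAND (x3 XNOR x2)) XNOR (x1 NAND (((x2 XNOR x1) XOR x1) NAND (x3 XNOR x2)))) XNOR ((x2 XNOR x1) XOR x1)

((((x2 XNOR x1) XOR x1) NAND (x3 XNOR x2)) XNOR (x1 NAND (((x2 XNOR x1) XOR x1) NAND (x3 XNOR x2)))) XNOR ((x2 XNOR x1) XOR x1)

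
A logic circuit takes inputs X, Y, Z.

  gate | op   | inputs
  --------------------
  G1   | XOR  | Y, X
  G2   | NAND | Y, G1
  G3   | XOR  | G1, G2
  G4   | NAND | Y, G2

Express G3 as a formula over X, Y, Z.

(Y XOR X) XOR (Y NAND (Y XOR X))

G1 = Y XOR X
G2 = Y NAND G1 = Y NAND (Y XOR X)
G3 = G1 XOR G2 = (Y XOR X) XOR (Y NAND (Y XOR X))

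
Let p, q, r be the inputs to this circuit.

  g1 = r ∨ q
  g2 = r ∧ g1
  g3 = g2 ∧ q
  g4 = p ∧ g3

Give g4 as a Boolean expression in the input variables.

p ∧ ((r ∧ (r ∨ q)) ∧ q)

g1 = r ∨ q
g2 = r ∧ g1 = r ∧ (r ∨ q)
g3 = g2 ∧ q = (r ∧ (r ∨ q)) ∧ q
g4 = p ∧ g3 = p ∧ ((r ∧ (r ∨ q)) ∧ q)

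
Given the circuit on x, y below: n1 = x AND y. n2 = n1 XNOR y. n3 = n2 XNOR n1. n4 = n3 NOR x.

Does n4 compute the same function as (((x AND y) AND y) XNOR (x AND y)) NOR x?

No

n1 = x AND y
n2 = n1 XNOR y = (x AND y) XNOR y
n3 = n2 XNOR n1 = ((x AND y) XNOR y) XNOR (x AND y)
n4 = n3 NOR x = (((x AND y) XNOR y) XNOR (x AND y)) NOR x
At x=0, y=0: circuit gives 1, formula gives 0.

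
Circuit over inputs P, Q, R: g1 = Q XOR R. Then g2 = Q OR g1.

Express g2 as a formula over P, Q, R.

Q OR (Q XOR R)

g1 = Q XOR R
g2 = Q OR g1 = Q OR (Q XOR R)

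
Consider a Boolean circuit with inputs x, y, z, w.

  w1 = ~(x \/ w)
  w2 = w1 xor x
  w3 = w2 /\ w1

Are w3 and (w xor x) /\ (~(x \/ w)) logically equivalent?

No

w1 = ~(x \/ w)
w2 = w1 xor x = (~(x \/ w)) xor x
w3 = w2 /\ w1 = ((~(x \/ w)) xor x) /\ (~(x \/ w))
At x=0, y=0, z=0, w=0: circuit gives 1, formula gives 0.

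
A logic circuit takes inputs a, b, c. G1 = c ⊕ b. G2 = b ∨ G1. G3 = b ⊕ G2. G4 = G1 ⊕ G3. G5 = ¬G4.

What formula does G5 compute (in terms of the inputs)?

G1 = c ⊕ b
G2 = b ∨ G1 = b ∨ (c ⊕ b)
G3 = b ⊕ G2 = b ⊕ (b ∨ (c ⊕ b))
G4 = G1 ⊕ G3 = (c ⊕ b) ⊕ (b ⊕ (b ∨ (c ⊕ b)))
G5 = ¬G4 = ¬((c ⊕ b) ⊕ (b ⊕ (b ∨ (c ⊕ b))))

¬((c ⊕ b) ⊕ (b ⊕ (b ∨ (c ⊕ b))))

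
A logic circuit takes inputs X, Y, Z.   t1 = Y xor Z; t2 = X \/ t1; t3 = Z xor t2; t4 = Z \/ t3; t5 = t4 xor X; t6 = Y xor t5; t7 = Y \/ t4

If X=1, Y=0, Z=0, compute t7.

t1 = 0 xor 0 = 0
t2 = 1 \/ 0 = 1
t3 = 0 xor 1 = 1
t4 = 0 \/ 1 = 1
t7 = 0 \/ 1 = 1

1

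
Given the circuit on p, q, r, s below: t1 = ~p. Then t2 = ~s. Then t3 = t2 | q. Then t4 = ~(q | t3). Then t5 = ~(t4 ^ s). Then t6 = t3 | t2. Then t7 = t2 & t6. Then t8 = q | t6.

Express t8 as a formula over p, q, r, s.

t2 = ~s
t3 = t2 | q = ~s | q
t6 = t3 | t2 = (~s | q) | ~s
t8 = q | t6 = q | ((~s | q) | ~s)

q | ((~s | q) | ~s)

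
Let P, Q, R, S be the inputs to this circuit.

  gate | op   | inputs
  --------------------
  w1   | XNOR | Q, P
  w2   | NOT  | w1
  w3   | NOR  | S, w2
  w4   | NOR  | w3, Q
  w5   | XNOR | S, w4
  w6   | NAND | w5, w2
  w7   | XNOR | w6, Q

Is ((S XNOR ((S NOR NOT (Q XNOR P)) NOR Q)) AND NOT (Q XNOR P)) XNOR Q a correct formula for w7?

No

w1 = Q XNOR P
w2 = NOT w1 = NOT (Q XNOR P)
w3 = S NOR w2 = S NOR NOT (Q XNOR P)
w4 = w3 NOR Q = (S NOR NOT (Q XNOR P)) NOR Q
w5 = S XNOR w4 = S XNOR ((S NOR NOT (Q XNOR P)) NOR Q)
w6 = w5 NAND w2 = (S XNOR ((S NOR NOT (Q XNOR P)) NOR Q)) NAND NOT (Q XNOR P)
w7 = w6 XNOR Q = ((S XNOR ((S NOR NOT (Q XNOR P)) NOR Q)) NAND NOT (Q XNOR P)) XNOR Q
At P=0, Q=0, R=0, S=0: circuit gives 0, formula gives 1.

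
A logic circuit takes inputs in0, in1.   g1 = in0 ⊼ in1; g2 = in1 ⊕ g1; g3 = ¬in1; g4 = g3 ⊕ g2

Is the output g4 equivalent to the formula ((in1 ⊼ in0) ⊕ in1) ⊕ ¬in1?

g1 = in0 ⊼ in1
g2 = in1 ⊕ g1 = in1 ⊕ (in0 ⊼ in1)
g3 = ¬in1
g4 = g3 ⊕ g2 = ¬in1 ⊕ (in1 ⊕ (in0 ⊼ in1))
At in0=0, in1=0: circuit gives 0, formula gives 0.
At in0=1, in1=1: circuit gives 1, formula gives 1.
Agrees on all 4 inputs.

Yes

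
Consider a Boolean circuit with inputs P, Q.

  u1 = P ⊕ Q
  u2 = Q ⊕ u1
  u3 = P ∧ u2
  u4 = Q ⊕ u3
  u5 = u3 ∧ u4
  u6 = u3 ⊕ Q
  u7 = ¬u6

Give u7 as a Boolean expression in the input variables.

¬((P ∧ (Q ⊕ (P ⊕ Q))) ⊕ Q)

u1 = P ⊕ Q
u2 = Q ⊕ u1 = Q ⊕ (P ⊕ Q)
u3 = P ∧ u2 = P ∧ (Q ⊕ (P ⊕ Q))
u6 = u3 ⊕ Q = (P ∧ (Q ⊕ (P ⊕ Q))) ⊕ Q
u7 = ¬u6 = ¬((P ∧ (Q ⊕ (P ⊕ Q))) ⊕ Q)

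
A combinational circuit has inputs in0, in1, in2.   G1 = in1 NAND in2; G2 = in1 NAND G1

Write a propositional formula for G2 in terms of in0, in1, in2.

G1 = in1 NAND in2
G2 = in1 NAND G1 = in1 NAND (in1 NAND in2)

in1 NAND (in1 NAND in2)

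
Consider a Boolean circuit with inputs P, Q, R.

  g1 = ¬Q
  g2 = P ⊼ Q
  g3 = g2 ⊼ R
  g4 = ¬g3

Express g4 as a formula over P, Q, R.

g2 = P ⊼ Q
g3 = g2 ⊼ R = (P ⊼ Q) ⊼ R
g4 = ¬g3 = ¬((P ⊼ Q) ⊼ R)

¬((P ⊼ Q) ⊼ R)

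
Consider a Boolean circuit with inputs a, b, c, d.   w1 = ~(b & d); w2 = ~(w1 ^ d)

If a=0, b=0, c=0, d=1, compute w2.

w1 = ~(0 & 1) = 1
w2 = ~(1 ^ 1) = 1

1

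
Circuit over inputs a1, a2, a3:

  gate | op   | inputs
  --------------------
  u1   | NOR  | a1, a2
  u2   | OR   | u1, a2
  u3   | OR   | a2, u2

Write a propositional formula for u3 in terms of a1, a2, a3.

u1 = a1 NOR a2
u2 = u1 OR a2 = (a1 NOR a2) OR a2
u3 = a2 OR u2 = a2 OR ((a1 NOR a2) OR a2)

a2 OR ((a1 NOR a2) OR a2)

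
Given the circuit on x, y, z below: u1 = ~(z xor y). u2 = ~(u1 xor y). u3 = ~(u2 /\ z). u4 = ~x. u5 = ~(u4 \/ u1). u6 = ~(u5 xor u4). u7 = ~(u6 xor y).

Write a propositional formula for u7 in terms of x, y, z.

~((~((~(~x \/ (~(z xor y)))) xor ~x)) xor y)

u1 = ~(z xor y)
u4 = ~x
u5 = ~(u4 \/ u1) = ~(~x \/ (~(z xor y)))
u6 = ~(u5 xor u4) = ~((~(~x \/ (~(z xor y)))) xor ~x)
u7 = ~(u6 xor y) = ~((~((~(~x \/ (~(z xor y)))) xor ~x)) xor y)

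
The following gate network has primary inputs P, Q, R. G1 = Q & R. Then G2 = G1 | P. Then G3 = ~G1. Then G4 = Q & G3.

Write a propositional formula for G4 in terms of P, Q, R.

G1 = Q & R
G3 = ~G1 = ~(Q & R)
G4 = Q & G3 = Q & ~(Q & R)

Q & ~(Q & R)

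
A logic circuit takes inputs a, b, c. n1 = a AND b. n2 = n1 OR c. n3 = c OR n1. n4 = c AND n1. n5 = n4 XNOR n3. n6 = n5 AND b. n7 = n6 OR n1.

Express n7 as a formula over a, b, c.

n1 = a AND b
n3 = c OR n1 = c OR (a AND b)
n4 = c AND n1 = c AND (a AND b)
n5 = n4 XNOR n3 = (c AND (a AND b)) XNOR (c OR (a AND b))
n6 = n5 AND b = ((c AND (a AND b)) XNOR (c OR (a AND b))) AND b
n7 = n6 OR n1 = (((c AND (a AND b)) XNOR (c OR (a AND b))) AND b) OR (a AND b)

(((c AND (a AND b)) XNOR (c OR (a AND b))) AND b) OR (a AND b)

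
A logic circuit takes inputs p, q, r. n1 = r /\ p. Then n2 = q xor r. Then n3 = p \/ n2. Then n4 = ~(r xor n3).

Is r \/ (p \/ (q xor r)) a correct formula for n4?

n2 = q xor r
n3 = p \/ n2 = p \/ (q xor r)
n4 = ~(r xor n3) = ~(r xor (p \/ (q xor r)))
At p=0, q=0, r=0: circuit gives 1, formula gives 0.

No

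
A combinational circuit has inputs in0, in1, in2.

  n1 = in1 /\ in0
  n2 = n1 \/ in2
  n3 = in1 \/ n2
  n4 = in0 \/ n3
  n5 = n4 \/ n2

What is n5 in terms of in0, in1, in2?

(in0 \/ (in1 \/ ((in1 /\ in0) \/ in2))) \/ ((in1 /\ in0) \/ in2)

n1 = in1 /\ in0
n2 = n1 \/ in2 = (in1 /\ in0) \/ in2
n3 = in1 \/ n2 = in1 \/ ((in1 /\ in0) \/ in2)
n4 = in0 \/ n3 = in0 \/ (in1 \/ ((in1 /\ in0) \/ in2))
n5 = n4 \/ n2 = (in0 \/ (in1 \/ ((in1 /\ in0) \/ in2))) \/ ((in1 /\ in0) \/ in2)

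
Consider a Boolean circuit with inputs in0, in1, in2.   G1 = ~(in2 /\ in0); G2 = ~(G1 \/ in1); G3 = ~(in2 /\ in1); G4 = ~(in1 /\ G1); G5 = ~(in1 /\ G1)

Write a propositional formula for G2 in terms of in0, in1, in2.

~((~(in2 /\ in0)) \/ in1)

G1 = ~(in2 /\ in0)
G2 = ~(G1 \/ in1) = ~((~(in2 /\ in0)) \/ in1)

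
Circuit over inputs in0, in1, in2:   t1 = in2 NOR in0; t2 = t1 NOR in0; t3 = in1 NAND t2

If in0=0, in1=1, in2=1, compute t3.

0

t1 = 1 NOR 0 = 0
t2 = 0 NOR 0 = 1
t3 = 1 NAND 1 = 0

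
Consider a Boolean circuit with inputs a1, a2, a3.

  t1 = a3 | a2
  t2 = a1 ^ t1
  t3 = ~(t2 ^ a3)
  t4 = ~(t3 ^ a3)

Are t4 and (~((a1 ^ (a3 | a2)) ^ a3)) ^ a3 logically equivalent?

No

t1 = a3 | a2
t2 = a1 ^ t1 = a1 ^ (a3 | a2)
t3 = ~(t2 ^ a3) = ~((a1 ^ (a3 | a2)) ^ a3)
t4 = ~(t3 ^ a3) = ~((~((a1 ^ (a3 | a2)) ^ a3)) ^ a3)
At a1=0, a2=0, a3=0: circuit gives 0, formula gives 1.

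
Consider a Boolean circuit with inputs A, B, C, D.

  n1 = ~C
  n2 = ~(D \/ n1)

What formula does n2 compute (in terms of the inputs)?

~(D \/ ~C)

n1 = ~C
n2 = ~(D \/ n1) = ~(D \/ ~C)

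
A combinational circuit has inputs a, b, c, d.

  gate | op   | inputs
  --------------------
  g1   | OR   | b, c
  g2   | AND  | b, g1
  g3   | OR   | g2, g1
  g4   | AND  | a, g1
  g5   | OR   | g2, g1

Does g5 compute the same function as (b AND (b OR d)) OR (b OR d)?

g1 = b OR c
g2 = b AND g1 = b AND (b OR c)
g5 = g2 OR g1 = (b AND (b OR c)) OR (b OR c)
At a=0, b=0, c=0, d=1: circuit gives 0, formula gives 1.

No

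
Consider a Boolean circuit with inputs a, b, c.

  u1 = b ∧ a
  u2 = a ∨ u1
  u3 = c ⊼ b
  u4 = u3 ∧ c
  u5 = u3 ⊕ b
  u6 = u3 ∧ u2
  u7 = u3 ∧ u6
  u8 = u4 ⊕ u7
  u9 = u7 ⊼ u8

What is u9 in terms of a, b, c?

((c ⊼ b) ∧ ((c ⊼ b) ∧ (a ∨ (b ∧ a)))) ⊼ (((c ⊼ b) ∧ c) ⊕ ((c ⊼ b) ∧ ((c ⊼ b) ∧ (a ∨ (b ∧ a)))))

u1 = b ∧ a
u2 = a ∨ u1 = a ∨ (b ∧ a)
u3 = c ⊼ b
u4 = u3 ∧ c = (c ⊼ b) ∧ c
u6 = u3 ∧ u2 = (c ⊼ b) ∧ (a ∨ (b ∧ a))
u7 = u3 ∧ u6 = (c ⊼ b) ∧ ((c ⊼ b) ∧ (a ∨ (b ∧ a)))
u8 = u4 ⊕ u7 = ((c ⊼ b) ∧ c) ⊕ ((c ⊼ b) ∧ ((c ⊼ b) ∧ (a ∨ (b ∧ a))))
u9 = u7 ⊼ u8 = ((c ⊼ b) ∧ ((c ⊼ b) ∧ (a ∨ (b ∧ a)))) ⊼ (((c ⊼ b) ∧ c) ⊕ ((c ⊼ b) ∧ ((c ⊼ b) ∧ (a ∨ (b ∧ a)))))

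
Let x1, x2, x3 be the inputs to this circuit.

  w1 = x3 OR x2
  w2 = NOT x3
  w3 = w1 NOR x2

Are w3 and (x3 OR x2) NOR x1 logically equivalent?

w1 = x3 OR x2
w3 = w1 NOR x2 = (x3 OR x2) NOR x2
At x1=1, x2=0, x3=0: circuit gives 1, formula gives 0.

No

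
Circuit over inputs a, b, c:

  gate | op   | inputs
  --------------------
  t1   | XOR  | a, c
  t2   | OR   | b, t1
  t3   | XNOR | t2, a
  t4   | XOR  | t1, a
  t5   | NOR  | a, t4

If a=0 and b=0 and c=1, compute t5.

0

t1 = 0 XOR 1 = 1
t4 = 1 XOR 0 = 1
t5 = 0 NOR 1 = 0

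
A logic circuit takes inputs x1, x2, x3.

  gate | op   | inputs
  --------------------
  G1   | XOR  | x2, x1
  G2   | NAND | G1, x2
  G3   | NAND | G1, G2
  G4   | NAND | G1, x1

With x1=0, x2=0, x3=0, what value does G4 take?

1

G1 = 0 XOR 0 = 0
G4 = 0 NAND 0 = 1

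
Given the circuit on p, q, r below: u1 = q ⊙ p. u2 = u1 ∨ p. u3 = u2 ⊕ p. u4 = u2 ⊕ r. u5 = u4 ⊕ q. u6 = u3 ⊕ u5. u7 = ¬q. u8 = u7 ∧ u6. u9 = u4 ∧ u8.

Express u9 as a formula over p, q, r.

u1 = q ⊙ p
u2 = u1 ∨ p = (q ⊙ p) ∨ p
u3 = u2 ⊕ p = ((q ⊙ p) ∨ p) ⊕ p
u4 = u2 ⊕ r = ((q ⊙ p) ∨ p) ⊕ r
u5 = u4 ⊕ q = (((q ⊙ p) ∨ p) ⊕ r) ⊕ q
u6 = u3 ⊕ u5 = (((q ⊙ p) ∨ p) ⊕ p) ⊕ ((((q ⊙ p) ∨ p) ⊕ r) ⊕ q)
u7 = ¬q
u8 = u7 ∧ u6 = ¬q ∧ ((((q ⊙ p) ∨ p) ⊕ p) ⊕ ((((q ⊙ p) ∨ p) ⊕ r) ⊕ q))
u9 = u4 ∧ u8 = (((q ⊙ p) ∨ p) ⊕ r) ∧ (¬q ∧ ((((q ⊙ p) ∨ p) ⊕ p) ⊕ ((((q ⊙ p) ∨ p) ⊕ r) ⊕ q)))

(((q ⊙ p) ∨ p) ⊕ r) ∧ (¬q ∧ ((((q ⊙ p) ∨ p) ⊕ p) ⊕ ((((q ⊙ p) ∨ p) ⊕ r) ⊕ q)))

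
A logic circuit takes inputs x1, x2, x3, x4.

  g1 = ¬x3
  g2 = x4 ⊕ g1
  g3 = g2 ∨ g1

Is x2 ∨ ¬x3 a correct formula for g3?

No

g1 = ¬x3
g2 = x4 ⊕ g1 = x4 ⊕ ¬x3
g3 = g2 ∨ g1 = (x4 ⊕ ¬x3) ∨ ¬x3
At x1=0, x2=0, x3=1, x4=1: circuit gives 1, formula gives 0.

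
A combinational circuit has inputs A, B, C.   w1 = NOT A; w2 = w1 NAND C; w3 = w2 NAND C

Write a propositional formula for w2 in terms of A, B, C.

w1 = NOT A
w2 = w1 NAND C = NOT A NAND C

NOT A NAND C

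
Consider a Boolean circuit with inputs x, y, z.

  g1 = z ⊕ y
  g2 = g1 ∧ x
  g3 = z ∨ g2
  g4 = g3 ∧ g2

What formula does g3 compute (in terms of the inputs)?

z ∨ ((z ⊕ y) ∧ x)

g1 = z ⊕ y
g2 = g1 ∧ x = (z ⊕ y) ∧ x
g3 = z ∨ g2 = z ∨ ((z ⊕ y) ∧ x)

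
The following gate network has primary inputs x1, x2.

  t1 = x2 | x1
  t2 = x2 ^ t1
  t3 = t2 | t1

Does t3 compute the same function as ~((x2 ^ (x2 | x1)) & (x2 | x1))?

t1 = x2 | x1
t2 = x2 ^ t1 = x2 ^ (x2 | x1)
t3 = t2 | t1 = (x2 ^ (x2 | x1)) | (x2 | x1)
At x1=0, x2=0: circuit gives 0, formula gives 1.

No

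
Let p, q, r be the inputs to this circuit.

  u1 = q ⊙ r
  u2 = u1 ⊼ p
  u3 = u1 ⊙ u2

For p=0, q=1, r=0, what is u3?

0

u1 = 1 ⊙ 0 = 0
u2 = 0 ⊼ 0 = 1
u3 = 0 ⊙ 1 = 0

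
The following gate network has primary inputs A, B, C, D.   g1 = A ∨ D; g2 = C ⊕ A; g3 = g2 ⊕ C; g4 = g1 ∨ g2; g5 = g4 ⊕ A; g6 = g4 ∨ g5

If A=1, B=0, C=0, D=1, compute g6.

1

g1 = 1 ∨ 1 = 1
g2 = 0 ⊕ 1 = 1
g4 = 1 ∨ 1 = 1
g5 = 1 ⊕ 1 = 0
g6 = 1 ∨ 0 = 1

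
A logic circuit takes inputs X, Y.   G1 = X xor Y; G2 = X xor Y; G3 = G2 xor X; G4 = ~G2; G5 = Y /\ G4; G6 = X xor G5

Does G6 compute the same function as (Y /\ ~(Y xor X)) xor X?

G2 = X xor Y
G4 = ~G2 = ~(X xor Y)
G5 = Y /\ G4 = Y /\ ~(X xor Y)
G6 = X xor G5 = X xor (Y /\ ~(X xor Y))
At X=0, Y=0: circuit gives 0, formula gives 0.
At X=1, Y=0: circuit gives 1, formula gives 1.
Agrees on all 4 inputs.

Yes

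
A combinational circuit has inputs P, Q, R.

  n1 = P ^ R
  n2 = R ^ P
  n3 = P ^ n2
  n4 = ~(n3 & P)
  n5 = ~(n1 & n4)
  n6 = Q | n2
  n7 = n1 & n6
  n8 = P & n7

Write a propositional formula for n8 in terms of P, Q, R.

P & ((P ^ R) & (Q | (R ^ P)))

n1 = P ^ R
n2 = R ^ P
n6 = Q | n2 = Q | (R ^ P)
n7 = n1 & n6 = (P ^ R) & (Q | (R ^ P))
n8 = P & n7 = P & ((P ^ R) & (Q | (R ^ P)))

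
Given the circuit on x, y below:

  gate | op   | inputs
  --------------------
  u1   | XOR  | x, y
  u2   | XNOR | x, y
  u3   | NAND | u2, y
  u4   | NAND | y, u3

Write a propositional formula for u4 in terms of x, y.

y NAND ((x XNOR y) NAND y)

u2 = x XNOR y
u3 = u2 NAND y = (x XNOR y) NAND y
u4 = y NAND u3 = y NAND ((x XNOR y) NAND y)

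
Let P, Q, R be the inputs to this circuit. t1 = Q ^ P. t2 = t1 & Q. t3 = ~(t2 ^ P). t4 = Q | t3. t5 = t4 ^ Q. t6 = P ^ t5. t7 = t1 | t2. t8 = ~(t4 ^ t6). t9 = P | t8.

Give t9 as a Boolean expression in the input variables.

t1 = Q ^ P
t2 = t1 & Q = (Q ^ P) & Q
t3 = ~(t2 ^ P) = ~(((Q ^ P) & Q) ^ P)
t4 = Q | t3 = Q | (~(((Q ^ P) & Q) ^ P))
t5 = t4 ^ Q = (Q | (~(((Q ^ P) & Q) ^ P))) ^ Q
t6 = P ^ t5 = P ^ ((Q | (~(((Q ^ P) & Q) ^ P))) ^ Q)
t8 = ~(t4 ^ t6) = ~((Q | (~(((Q ^ P) & Q) ^ P))) ^ (P ^ ((Q | (~(((Q ^ P) & Q) ^ P))) ^ Q)))
t9 = P | t8 = P | (~((Q | (~(((Q ^ P) & Q) ^ P))) ^ (P ^ ((Q | (~(((Q ^ P) & Q) ^ P))) ^ Q))))

P | (~((Q | (~(((Q ^ P) & Q) ^ P))) ^ (P ^ ((Q | (~(((Q ^ P) & Q) ^ P))) ^ Q))))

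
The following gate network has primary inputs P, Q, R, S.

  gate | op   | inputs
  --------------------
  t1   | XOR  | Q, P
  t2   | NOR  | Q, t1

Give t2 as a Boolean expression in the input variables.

t1 = Q XOR P
t2 = Q NOR t1 = Q NOR (Q XOR P)

Q NOR (Q XOR P)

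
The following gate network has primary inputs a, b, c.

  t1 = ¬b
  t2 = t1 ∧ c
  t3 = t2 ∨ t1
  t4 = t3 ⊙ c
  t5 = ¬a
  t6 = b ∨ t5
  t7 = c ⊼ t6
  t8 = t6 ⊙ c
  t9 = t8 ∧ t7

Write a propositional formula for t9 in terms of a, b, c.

((b ∨ ¬a) ⊙ c) ∧ (c ⊼ (b ∨ ¬a))

t5 = ¬a
t6 = b ∨ t5 = b ∨ ¬a
t7 = c ⊼ t6 = c ⊼ (b ∨ ¬a)
t8 = t6 ⊙ c = (b ∨ ¬a) ⊙ c
t9 = t8 ∧ t7 = ((b ∨ ¬a) ⊙ c) ∧ (c ⊼ (b ∨ ¬a))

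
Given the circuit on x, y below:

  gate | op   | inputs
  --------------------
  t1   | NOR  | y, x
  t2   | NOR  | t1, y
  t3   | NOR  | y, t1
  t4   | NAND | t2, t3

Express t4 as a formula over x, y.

((y NOR x) NOR y) NAND (y NOR (y NOR x))

t1 = y NOR x
t2 = t1 NOR y = (y NOR x) NOR y
t3 = y NOR t1 = y NOR (y NOR x)
t4 = t2 NAND t3 = ((y NOR x) NOR y) NAND (y NOR (y NOR x))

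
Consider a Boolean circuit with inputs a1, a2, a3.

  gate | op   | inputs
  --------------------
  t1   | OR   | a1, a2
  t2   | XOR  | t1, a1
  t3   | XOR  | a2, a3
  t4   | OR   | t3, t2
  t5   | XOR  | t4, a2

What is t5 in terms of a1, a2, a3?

((a2 XOR a3) OR ((a1 OR a2) XOR a1)) XOR a2

t1 = a1 OR a2
t2 = t1 XOR a1 = (a1 OR a2) XOR a1
t3 = a2 XOR a3
t4 = t3 OR t2 = (a2 XOR a3) OR ((a1 OR a2) XOR a1)
t5 = t4 XOR a2 = ((a2 XOR a3) OR ((a1 OR a2) XOR a1)) XOR a2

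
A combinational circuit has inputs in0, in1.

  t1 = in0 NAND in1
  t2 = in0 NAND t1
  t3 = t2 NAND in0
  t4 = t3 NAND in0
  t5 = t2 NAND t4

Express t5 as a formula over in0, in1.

t1 = in0 NAND in1
t2 = in0 NAND t1 = in0 NAND (in0 NAND in1)
t3 = t2 NAND in0 = (in0 NAND (in0 NAND in1)) NAND in0
t4 = t3 NAND in0 = ((in0 NAND (in0 NAND in1)) NAND in0) NAND in0
t5 = t2 NAND t4 = (in0 NAND (in0 NAND in1)) NAND (((in0 NAND (in0 NAND in1)) NAND in0) NAND in0)

(in0 NAND (in0 NAND in1)) NAND (((in0 NAND (in0 NAND in1)) NAND in0) NAND in0)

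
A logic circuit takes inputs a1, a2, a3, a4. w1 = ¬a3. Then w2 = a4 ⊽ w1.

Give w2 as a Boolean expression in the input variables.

w1 = ¬a3
w2 = a4 ⊽ w1 = a4 ⊽ ¬a3

a4 ⊽ ¬a3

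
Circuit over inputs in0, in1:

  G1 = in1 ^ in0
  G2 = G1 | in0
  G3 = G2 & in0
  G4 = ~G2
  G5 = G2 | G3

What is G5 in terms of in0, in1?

((in1 ^ in0) | in0) | (((in1 ^ in0) | in0) & in0)

G1 = in1 ^ in0
G2 = G1 | in0 = (in1 ^ in0) | in0
G3 = G2 & in0 = ((in1 ^ in0) | in0) & in0
G5 = G2 | G3 = ((in1 ^ in0) | in0) | (((in1 ^ in0) | in0) & in0)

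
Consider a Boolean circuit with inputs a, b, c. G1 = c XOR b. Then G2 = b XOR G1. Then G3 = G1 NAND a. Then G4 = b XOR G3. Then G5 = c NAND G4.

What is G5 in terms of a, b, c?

c NAND (b XOR ((c XOR b) NAND a))

G1 = c XOR b
G3 = G1 NAND a = (c XOR b) NAND a
G4 = b XOR G3 = b XOR ((c XOR b) NAND a)
G5 = c NAND G4 = c NAND (b XOR ((c XOR b) NAND a))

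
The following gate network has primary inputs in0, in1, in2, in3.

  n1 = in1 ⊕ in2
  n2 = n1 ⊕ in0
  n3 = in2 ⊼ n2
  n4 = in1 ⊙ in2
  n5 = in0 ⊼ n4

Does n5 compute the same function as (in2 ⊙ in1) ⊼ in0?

n4 = in1 ⊙ in2
n5 = in0 ⊼ n4 = in0 ⊼ (in1 ⊙ in2)
At in0=1, in1=0, in2=0, in3=0: circuit gives 0, formula gives 0.
At in0=0, in1=0, in2=0, in3=0: circuit gives 1, formula gives 1.
Agrees on all 16 inputs.

Yes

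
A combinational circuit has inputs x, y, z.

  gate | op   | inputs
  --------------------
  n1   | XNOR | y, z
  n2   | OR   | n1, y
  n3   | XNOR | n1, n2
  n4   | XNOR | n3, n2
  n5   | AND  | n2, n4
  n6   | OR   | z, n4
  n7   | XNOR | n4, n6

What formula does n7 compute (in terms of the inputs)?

n1 = y XNOR z
n2 = n1 OR y = (y XNOR z) OR y
n3 = n1 XNOR n2 = (y XNOR z) XNOR ((y XNOR z) OR y)
n4 = n3 XNOR n2 = ((y XNOR z) XNOR ((y XNOR z) OR y)) XNOR ((y XNOR z) OR y)
n6 = z OR n4 = z OR (((y XNOR z) XNOR ((y XNOR z) OR y)) XNOR ((y XNOR z) OR y))
n7 = n4 XNOR n6 = (((y XNOR z) XNOR ((y XNOR z) OR y)) XNOR ((y XNOR z) OR y)) XNOR (z OR (((y XNOR z) XNOR ((y XNOR z) OR y)) XNOR ((y XNOR z) OR y)))

(((y XNOR z) XNOR ((y XNOR z) OR y)) XNOR ((y XNOR z) OR y)) XNOR (z OR (((y XNOR z) XNOR ((y XNOR z) OR y)) XNOR ((y XNOR z) OR y)))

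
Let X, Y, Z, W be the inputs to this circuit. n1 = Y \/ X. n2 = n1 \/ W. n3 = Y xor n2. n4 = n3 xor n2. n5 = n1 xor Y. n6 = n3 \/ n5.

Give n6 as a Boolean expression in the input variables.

(Y xor ((Y \/ X) \/ W)) \/ ((Y \/ X) xor Y)

n1 = Y \/ X
n2 = n1 \/ W = (Y \/ X) \/ W
n3 = Y xor n2 = Y xor ((Y \/ X) \/ W)
n5 = n1 xor Y = (Y \/ X) xor Y
n6 = n3 \/ n5 = (Y xor ((Y \/ X) \/ W)) \/ ((Y \/ X) xor Y)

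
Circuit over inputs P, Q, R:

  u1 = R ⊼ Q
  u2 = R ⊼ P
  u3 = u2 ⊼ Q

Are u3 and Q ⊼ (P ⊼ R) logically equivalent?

u2 = R ⊼ P
u3 = u2 ⊼ Q = (R ⊼ P) ⊼ Q
At P=0, Q=1, R=0: circuit gives 0, formula gives 0.
At P=0, Q=0, R=0: circuit gives 1, formula gives 1.
Agrees on all 8 inputs.

Yes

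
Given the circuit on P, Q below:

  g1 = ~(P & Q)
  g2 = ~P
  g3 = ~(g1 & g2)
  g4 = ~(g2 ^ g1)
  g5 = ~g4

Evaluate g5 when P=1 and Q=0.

g1 = ~(1 & 0) = 1
g2 = ~1 = 0
g4 = ~(0 ^ 1) = 0
g5 = ~0 = 1

1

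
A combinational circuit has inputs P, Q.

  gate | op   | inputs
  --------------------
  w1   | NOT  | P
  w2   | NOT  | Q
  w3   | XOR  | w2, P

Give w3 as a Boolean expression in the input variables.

NOT Q XOR P

w2 = NOT Q
w3 = w2 XOR P = NOT Q XOR P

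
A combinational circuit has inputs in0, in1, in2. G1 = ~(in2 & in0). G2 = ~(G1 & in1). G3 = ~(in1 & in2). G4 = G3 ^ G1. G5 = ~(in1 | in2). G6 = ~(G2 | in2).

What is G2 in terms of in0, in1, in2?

G1 = ~(in2 & in0)
G2 = ~(G1 & in1) = ~((~(in2 & in0)) & in1)

~((~(in2 & in0)) & in1)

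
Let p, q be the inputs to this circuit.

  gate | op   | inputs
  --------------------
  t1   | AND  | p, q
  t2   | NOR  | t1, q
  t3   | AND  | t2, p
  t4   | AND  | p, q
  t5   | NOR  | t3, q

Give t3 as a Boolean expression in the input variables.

t1 = p AND q
t2 = t1 NOR q = (p AND q) NOR q
t3 = t2 AND p = ((p AND q) NOR q) AND p

((p AND q) NOR q) AND p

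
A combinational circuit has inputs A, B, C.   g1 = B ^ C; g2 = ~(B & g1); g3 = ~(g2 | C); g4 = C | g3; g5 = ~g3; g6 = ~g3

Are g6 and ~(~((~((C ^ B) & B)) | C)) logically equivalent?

g1 = B ^ C
g2 = ~(B & g1) = ~(B & (B ^ C))
g3 = ~(g2 | C) = ~((~(B & (B ^ C))) | C)
g6 = ~g3 = ~(~((~(B & (B ^ C))) | C))
At A=0, B=1, C=0: circuit gives 0, formula gives 0.
At A=0, B=0, C=0: circuit gives 1, formula gives 1.
Agrees on all 8 inputs.

Yes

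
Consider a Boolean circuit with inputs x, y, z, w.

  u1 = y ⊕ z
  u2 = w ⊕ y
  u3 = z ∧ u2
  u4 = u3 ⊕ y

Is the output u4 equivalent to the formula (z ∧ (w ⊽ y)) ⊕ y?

u2 = w ⊕ y
u3 = z ∧ u2 = z ∧ (w ⊕ y)
u4 = u3 ⊕ y = (z ∧ (w ⊕ y)) ⊕ y
At x=0, y=0, z=1, w=0: circuit gives 0, formula gives 1.

No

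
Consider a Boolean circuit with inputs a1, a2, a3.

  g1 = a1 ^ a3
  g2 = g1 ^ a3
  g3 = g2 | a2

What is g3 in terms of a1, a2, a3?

g1 = a1 ^ a3
g2 = g1 ^ a3 = (a1 ^ a3) ^ a3
g3 = g2 | a2 = ((a1 ^ a3) ^ a3) | a2

((a1 ^ a3) ^ a3) | a2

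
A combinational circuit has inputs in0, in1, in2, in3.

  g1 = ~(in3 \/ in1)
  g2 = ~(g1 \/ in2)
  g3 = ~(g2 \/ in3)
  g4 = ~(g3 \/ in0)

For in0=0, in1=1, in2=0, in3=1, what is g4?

g1 = ~(1 \/ 1) = 0
g2 = ~(0 \/ 0) = 1
g3 = ~(1 \/ 1) = 0
g4 = ~(0 \/ 0) = 1

1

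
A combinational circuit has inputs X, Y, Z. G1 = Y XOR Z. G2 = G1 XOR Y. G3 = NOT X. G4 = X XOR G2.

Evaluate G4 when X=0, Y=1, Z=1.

1

G1 = 1 XOR 1 = 0
G2 = 0 XOR 1 = 1
G4 = 0 XOR 1 = 1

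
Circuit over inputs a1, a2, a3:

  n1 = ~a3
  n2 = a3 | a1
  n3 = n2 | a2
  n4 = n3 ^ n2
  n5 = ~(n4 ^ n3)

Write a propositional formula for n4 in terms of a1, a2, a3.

((a3 | a1) | a2) ^ (a3 | a1)

n2 = a3 | a1
n3 = n2 | a2 = (a3 | a1) | a2
n4 = n3 ^ n2 = ((a3 | a1) | a2) ^ (a3 | a1)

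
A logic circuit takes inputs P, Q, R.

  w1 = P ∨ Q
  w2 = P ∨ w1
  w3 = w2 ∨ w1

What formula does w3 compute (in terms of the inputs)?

(P ∨ (P ∨ Q)) ∨ (P ∨ Q)

w1 = P ∨ Q
w2 = P ∨ w1 = P ∨ (P ∨ Q)
w3 = w2 ∨ w1 = (P ∨ (P ∨ Q)) ∨ (P ∨ Q)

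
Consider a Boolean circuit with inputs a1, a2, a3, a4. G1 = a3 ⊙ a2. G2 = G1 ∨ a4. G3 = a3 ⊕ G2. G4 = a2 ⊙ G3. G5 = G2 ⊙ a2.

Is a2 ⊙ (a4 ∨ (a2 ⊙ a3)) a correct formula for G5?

G1 = a3 ⊙ a2
G2 = G1 ∨ a4 = (a3 ⊙ a2) ∨ a4
G5 = G2 ⊙ a2 = ((a3 ⊙ a2) ∨ a4) ⊙ a2
At a1=0, a2=0, a3=0, a4=0: circuit gives 0, formula gives 0.
At a1=0, a2=0, a3=1, a4=0: circuit gives 1, formula gives 1.
Agrees on all 16 inputs.

Yes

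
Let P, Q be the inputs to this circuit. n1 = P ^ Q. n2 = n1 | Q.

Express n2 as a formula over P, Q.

n1 = P ^ Q
n2 = n1 | Q = (P ^ Q) | Q

(P ^ Q) | Q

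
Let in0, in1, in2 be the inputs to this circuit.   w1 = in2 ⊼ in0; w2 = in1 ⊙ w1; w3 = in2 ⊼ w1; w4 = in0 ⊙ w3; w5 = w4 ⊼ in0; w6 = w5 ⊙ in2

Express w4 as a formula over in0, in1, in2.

in0 ⊙ (in2 ⊼ (in2 ⊼ in0))

w1 = in2 ⊼ in0
w3 = in2 ⊼ w1 = in2 ⊼ (in2 ⊼ in0)
w4 = in0 ⊙ w3 = in0 ⊙ (in2 ⊼ (in2 ⊼ in0))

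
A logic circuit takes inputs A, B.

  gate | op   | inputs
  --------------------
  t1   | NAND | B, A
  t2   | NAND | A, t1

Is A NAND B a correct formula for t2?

No

t1 = B NAND A
t2 = A NAND t1 = A NAND (B NAND A)
At A=1, B=0: circuit gives 0, formula gives 1.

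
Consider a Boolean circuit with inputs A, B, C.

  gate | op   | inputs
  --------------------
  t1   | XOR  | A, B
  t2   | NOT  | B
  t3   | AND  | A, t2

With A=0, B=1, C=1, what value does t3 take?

t2 = NOT 1 = 0
t3 = 0 AND 0 = 0

0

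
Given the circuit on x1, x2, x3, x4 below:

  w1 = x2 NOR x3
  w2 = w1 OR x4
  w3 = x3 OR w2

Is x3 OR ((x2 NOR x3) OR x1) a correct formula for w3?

w1 = x2 NOR x3
w2 = w1 OR x4 = (x2 NOR x3) OR x4
w3 = x3 OR w2 = x3 OR ((x2 NOR x3) OR x4)
At x1=0, x2=1, x3=0, x4=1: circuit gives 1, formula gives 0.

No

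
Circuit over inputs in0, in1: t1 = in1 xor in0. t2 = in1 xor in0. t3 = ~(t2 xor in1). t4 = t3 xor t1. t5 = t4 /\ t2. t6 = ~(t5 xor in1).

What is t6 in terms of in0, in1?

t1 = in1 xor in0
t2 = in1 xor in0
t3 = ~(t2 xor in1) = ~((in1 xor in0) xor in1)
t4 = t3 xor t1 = (~((in1 xor in0) xor in1)) xor (in1 xor in0)
t5 = t4 /\ t2 = ((~((in1 xor in0) xor in1)) xor (in1 xor in0)) /\ (in1 xor in0)
t6 = ~(t5 xor in1) = ~((((~((in1 xor in0) xor in1)) xor (in1 xor in0)) /\ (in1 xor in0)) xor in1)

~((((~((in1 xor in0) xor in1)) xor (in1 xor in0)) /\ (in1 xor in0)) xor in1)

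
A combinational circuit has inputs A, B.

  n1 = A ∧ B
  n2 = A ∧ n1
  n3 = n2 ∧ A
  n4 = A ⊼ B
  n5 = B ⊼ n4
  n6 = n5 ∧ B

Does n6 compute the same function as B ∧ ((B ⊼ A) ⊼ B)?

Yes

n4 = A ⊼ B
n5 = B ⊼ n4 = B ⊼ (A ⊼ B)
n6 = n5 ∧ B = (B ⊼ (A ⊼ B)) ∧ B
At A=0, B=0: circuit gives 0, formula gives 0.
At A=1, B=1: circuit gives 1, formula gives 1.
Agrees on all 4 inputs.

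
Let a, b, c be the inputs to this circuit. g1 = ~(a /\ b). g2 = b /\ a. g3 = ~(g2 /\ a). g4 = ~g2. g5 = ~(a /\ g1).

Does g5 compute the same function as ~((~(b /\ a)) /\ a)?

Yes

g1 = ~(a /\ b)
g5 = ~(a /\ g1) = ~(a /\ (~(a /\ b)))
At a=1, b=0, c=0: circuit gives 0, formula gives 0.
At a=0, b=0, c=0: circuit gives 1, formula gives 1.
Agrees on all 8 inputs.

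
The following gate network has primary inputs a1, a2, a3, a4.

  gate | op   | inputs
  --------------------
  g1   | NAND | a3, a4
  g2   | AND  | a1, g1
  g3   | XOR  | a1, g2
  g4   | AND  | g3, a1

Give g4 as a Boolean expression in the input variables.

g1 = a3 NAND a4
g2 = a1 AND g1 = a1 AND (a3 NAND a4)
g3 = a1 XOR g2 = a1 XOR (a1 AND (a3 NAND a4))
g4 = g3 AND a1 = (a1 XOR (a1 AND (a3 NAND a4))) AND a1

(a1 XOR (a1 AND (a3 NAND a4))) AND a1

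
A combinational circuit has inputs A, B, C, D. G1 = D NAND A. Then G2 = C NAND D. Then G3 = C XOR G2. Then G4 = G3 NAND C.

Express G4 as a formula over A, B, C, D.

G2 = C NAND D
G3 = C XOR G2 = C XOR (C NAND D)
G4 = G3 NAND C = (C XOR (C NAND D)) NAND C

(C XOR (C NAND D)) NAND C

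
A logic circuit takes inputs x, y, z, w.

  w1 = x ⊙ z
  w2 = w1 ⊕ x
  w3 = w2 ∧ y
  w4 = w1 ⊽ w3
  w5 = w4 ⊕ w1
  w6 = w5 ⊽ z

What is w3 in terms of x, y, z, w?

w1 = x ⊙ z
w2 = w1 ⊕ x = (x ⊙ z) ⊕ x
w3 = w2 ∧ y = ((x ⊙ z) ⊕ x) ∧ y

((x ⊙ z) ⊕ x) ∧ y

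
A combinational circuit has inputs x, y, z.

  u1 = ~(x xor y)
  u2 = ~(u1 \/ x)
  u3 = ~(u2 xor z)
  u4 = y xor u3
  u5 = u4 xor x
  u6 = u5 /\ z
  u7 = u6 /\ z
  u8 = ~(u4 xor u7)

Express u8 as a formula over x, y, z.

~((y xor (~((~((~(x xor y)) \/ x)) xor z))) xor ((((y xor (~((~((~(x xor y)) \/ x)) xor z))) xor x) /\ z) /\ z))

u1 = ~(x xor y)
u2 = ~(u1 \/ x) = ~((~(x xor y)) \/ x)
u3 = ~(u2 xor z) = ~((~((~(x xor y)) \/ x)) xor z)
u4 = y xor u3 = y xor (~((~((~(x xor y)) \/ x)) xor z))
u5 = u4 xor x = (y xor (~((~((~(x xor y)) \/ x)) xor z))) xor x
u6 = u5 /\ z = ((y xor (~((~((~(x xor y)) \/ x)) xor z))) xor x) /\ z
u7 = u6 /\ z = (((y xor (~((~((~(x xor y)) \/ x)) xor z))) xor x) /\ z) /\ z
u8 = ~(u4 xor u7) = ~((y xor (~((~((~(x xor y)) \/ x)) xor z))) xor ((((y xor (~((~((~(x xor y)) \/ x)) xor z))) xor x) /\ z) /\ z))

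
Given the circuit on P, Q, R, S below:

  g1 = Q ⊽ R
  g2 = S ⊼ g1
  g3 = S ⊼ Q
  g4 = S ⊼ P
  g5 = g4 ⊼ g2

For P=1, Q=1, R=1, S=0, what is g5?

0

g1 = 1 ⊽ 1 = 0
g2 = 0 ⊼ 0 = 1
g4 = 0 ⊼ 1 = 1
g5 = 1 ⊼ 1 = 0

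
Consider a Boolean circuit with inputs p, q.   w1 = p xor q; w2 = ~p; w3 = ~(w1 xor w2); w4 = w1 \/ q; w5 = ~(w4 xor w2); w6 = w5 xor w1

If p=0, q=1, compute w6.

0

w1 = 0 xor 1 = 1
w2 = ~0 = 1
w4 = 1 \/ 1 = 1
w5 = ~(1 xor 1) = 1
w6 = 1 xor 1 = 0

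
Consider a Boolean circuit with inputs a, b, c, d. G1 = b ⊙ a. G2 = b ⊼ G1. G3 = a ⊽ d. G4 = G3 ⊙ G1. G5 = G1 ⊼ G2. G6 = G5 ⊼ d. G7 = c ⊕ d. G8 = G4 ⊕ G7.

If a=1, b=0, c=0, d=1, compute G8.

G1 = 0 ⊙ 1 = 0
G3 = 1 ⊽ 1 = 0
G4 = 0 ⊙ 0 = 1
G7 = 0 ⊕ 1 = 1
G8 = 1 ⊕ 1 = 0

0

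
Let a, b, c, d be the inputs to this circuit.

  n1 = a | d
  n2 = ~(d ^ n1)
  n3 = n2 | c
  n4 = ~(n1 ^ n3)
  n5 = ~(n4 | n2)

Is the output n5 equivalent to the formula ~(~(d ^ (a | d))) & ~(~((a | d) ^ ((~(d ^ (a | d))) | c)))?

n1 = a | d
n2 = ~(d ^ n1) = ~(d ^ (a | d))
n3 = n2 | c = (~(d ^ (a | d))) | c
n4 = ~(n1 ^ n3) = ~((a | d) ^ ((~(d ^ (a | d))) | c))
n5 = ~(n4 | n2) = ~((~((a | d) ^ ((~(d ^ (a | d))) | c))) | (~(d ^ (a | d))))
At a=0, b=0, c=0, d=0: circuit gives 0, formula gives 0.
At a=1, b=0, c=0, d=0: circuit gives 1, formula gives 1.
Agrees on all 16 inputs.

Yes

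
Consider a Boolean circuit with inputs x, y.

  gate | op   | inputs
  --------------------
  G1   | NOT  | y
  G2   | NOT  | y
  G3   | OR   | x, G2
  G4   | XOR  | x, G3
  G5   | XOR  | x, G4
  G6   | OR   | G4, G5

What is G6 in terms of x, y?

(x XOR (x OR NOT y)) OR (x XOR (x XOR (x OR NOT y)))

G2 = NOT y
G3 = x OR G2 = x OR NOT y
G4 = x XOR G3 = x XOR (x OR NOT y)
G5 = x XOR G4 = x XOR (x XOR (x OR NOT y))
G6 = G4 OR G5 = (x XOR (x OR NOT y)) OR (x XOR (x XOR (x OR NOT y)))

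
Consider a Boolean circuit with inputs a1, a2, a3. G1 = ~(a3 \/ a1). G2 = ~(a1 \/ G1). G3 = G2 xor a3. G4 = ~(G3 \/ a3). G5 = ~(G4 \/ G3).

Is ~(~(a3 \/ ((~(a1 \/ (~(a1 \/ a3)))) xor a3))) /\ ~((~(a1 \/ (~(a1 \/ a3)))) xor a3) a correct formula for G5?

G1 = ~(a3 \/ a1)
G2 = ~(a1 \/ G1) = ~(a1 \/ (~(a3 \/ a1)))
G3 = G2 xor a3 = (~(a1 \/ (~(a3 \/ a1)))) xor a3
G4 = ~(G3 \/ a3) = ~(((~(a1 \/ (~(a3 \/ a1)))) xor a3) \/ a3)
G5 = ~(G4 \/ G3) = ~((~(((~(a1 \/ (~(a3 \/ a1)))) xor a3) \/ a3)) \/ ((~(a1 \/ (~(a3 \/ a1)))) xor a3))
At a1=0, a2=0, a3=0: circuit gives 0, formula gives 0.
At a1=0, a2=0, a3=1: circuit gives 1, formula gives 1.
Agrees on all 8 inputs.

Yes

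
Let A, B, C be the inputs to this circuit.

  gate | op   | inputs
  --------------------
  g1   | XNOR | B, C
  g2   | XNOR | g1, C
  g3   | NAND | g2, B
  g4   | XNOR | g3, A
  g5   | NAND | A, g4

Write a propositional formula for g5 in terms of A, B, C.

A NAND ((((B XNOR C) XNOR C) NAND B) XNOR A)

g1 = B XNOR C
g2 = g1 XNOR C = (B XNOR C) XNOR C
g3 = g2 NAND B = ((B XNOR C) XNOR C) NAND B
g4 = g3 XNOR A = (((B XNOR C) XNOR C) NAND B) XNOR A
g5 = A NAND g4 = A NAND ((((B XNOR C) XNOR C) NAND B) XNOR A)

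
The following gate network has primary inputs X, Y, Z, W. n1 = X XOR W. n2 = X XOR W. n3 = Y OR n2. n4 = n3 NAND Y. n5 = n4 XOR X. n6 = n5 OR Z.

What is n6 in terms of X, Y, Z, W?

(((Y OR (X XOR W)) NAND Y) XOR X) OR Z

n2 = X XOR W
n3 = Y OR n2 = Y OR (X XOR W)
n4 = n3 NAND Y = (Y OR (X XOR W)) NAND Y
n5 = n4 XOR X = ((Y OR (X XOR W)) NAND Y) XOR X
n6 = n5 OR Z = (((Y OR (X XOR W)) NAND Y) XOR X) OR Z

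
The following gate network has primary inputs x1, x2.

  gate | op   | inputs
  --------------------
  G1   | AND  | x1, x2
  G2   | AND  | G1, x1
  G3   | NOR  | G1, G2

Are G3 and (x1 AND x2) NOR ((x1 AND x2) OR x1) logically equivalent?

G1 = x1 AND x2
G2 = G1 AND x1 = (x1 AND x2) AND x1
G3 = G1 NOR G2 = (x1 AND x2) NOR ((x1 AND x2) AND x1)
At x1=1, x2=0: circuit gives 1, formula gives 0.

No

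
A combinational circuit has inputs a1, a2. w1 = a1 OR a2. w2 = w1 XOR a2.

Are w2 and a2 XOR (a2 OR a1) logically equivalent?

w1 = a1 OR a2
w2 = w1 XOR a2 = (a1 OR a2) XOR a2
At a1=0, a2=0: circuit gives 0, formula gives 0.
At a1=1, a2=0: circuit gives 1, formula gives 1.
Agrees on all 4 inputs.

Yes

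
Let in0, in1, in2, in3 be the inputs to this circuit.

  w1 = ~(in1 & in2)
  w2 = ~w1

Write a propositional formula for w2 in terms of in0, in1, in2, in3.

w1 = ~(in1 & in2)
w2 = ~w1 = ~(~(in1 & in2))

~(~(in1 & in2))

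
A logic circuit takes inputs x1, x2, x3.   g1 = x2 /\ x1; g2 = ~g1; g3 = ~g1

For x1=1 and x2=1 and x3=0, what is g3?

0

g1 = 1 /\ 1 = 1
g3 = ~1 = 0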